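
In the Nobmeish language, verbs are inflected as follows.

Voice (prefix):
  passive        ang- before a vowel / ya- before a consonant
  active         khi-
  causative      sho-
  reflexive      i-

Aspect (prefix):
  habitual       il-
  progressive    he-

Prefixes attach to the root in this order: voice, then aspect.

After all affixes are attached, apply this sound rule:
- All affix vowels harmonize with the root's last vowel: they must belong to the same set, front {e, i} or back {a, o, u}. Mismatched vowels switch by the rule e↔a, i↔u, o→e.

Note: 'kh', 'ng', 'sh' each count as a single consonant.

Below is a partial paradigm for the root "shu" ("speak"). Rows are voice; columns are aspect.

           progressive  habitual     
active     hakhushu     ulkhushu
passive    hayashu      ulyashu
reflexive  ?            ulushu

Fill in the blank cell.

Attach voice reflexive i- → ishu.
Attach aspect progressive he- → heishu.
Apply vowel harmony: heishu → haushu.

haushu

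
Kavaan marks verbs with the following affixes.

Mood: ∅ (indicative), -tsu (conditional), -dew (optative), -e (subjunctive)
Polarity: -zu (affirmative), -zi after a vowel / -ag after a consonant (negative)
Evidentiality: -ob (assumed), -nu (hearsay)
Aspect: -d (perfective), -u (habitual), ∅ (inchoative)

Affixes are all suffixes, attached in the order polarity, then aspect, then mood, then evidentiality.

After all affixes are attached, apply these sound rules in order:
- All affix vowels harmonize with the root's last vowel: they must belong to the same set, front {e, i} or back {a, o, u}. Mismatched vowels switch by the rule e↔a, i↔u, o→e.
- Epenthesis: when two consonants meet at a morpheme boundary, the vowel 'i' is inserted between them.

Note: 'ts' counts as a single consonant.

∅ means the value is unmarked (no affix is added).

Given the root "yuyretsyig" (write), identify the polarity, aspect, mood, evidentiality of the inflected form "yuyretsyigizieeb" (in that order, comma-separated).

Segment: yuyretsyig-zu-e-ob.
polarity: -zu → affirmative.
aspect: ∅ → inchoative.
mood: -e → subjunctive.
evidentiality: -ob → assumed.

affirmative, inchoative, subjunctive, assumed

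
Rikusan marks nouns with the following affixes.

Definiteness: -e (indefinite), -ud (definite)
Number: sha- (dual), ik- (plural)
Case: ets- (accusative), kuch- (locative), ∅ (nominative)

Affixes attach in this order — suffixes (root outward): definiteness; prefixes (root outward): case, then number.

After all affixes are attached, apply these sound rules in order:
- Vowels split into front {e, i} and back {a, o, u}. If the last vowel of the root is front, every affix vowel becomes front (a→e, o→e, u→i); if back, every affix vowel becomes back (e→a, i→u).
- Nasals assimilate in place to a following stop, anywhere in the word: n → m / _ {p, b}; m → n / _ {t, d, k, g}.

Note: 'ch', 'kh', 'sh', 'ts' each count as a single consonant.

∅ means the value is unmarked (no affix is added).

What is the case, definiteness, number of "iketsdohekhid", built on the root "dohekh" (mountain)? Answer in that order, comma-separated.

accusative, definite, plural

Segment: ik-ets-dohekh-ud.
case: ets- → accusative.
definiteness: -ud → definite.
number: ik- → plural.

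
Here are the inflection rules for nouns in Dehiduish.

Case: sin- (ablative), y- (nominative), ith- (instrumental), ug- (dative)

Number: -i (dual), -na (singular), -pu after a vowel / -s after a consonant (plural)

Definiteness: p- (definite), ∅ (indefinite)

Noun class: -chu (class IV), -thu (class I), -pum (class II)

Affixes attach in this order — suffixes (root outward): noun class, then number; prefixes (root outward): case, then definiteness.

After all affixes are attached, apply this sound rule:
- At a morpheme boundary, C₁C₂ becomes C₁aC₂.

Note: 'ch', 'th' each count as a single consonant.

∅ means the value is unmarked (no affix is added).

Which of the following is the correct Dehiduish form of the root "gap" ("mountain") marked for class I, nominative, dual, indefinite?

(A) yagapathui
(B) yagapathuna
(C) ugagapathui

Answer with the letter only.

Attach noun class class I -thu → gapthu.
Attach case nominative y- → ygapthu.
definiteness = indefinite: zero marking, form stays ygapthu.
Attach number dual -i → ygapthui.
Apply epenthesis: ygapthui → yagapathui.
So the correct form is yagapathui, option (A).
(B) yagapathuna is wrong: it uses singular instead of dual for number.
(C) ugagapathui is wrong: it uses dative instead of nominative for case.

A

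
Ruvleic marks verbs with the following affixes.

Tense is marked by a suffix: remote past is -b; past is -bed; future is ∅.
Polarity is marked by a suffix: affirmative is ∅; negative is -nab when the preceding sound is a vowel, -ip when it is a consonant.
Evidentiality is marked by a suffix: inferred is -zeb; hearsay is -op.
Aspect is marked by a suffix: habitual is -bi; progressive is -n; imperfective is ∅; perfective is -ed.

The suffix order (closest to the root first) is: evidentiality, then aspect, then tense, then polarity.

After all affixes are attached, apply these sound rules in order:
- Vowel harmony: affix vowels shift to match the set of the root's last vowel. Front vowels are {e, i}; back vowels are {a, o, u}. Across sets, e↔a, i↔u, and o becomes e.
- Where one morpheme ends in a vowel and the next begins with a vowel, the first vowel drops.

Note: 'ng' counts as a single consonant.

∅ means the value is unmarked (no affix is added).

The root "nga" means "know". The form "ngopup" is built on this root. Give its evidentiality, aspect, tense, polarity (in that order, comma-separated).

hearsay, imperfective, future, negative

Segment: nga-op-ip.
evidentiality: -op → hearsay.
aspect: ∅ → imperfective.
tense: ∅ → future.
polarity: -nab/ip → negative.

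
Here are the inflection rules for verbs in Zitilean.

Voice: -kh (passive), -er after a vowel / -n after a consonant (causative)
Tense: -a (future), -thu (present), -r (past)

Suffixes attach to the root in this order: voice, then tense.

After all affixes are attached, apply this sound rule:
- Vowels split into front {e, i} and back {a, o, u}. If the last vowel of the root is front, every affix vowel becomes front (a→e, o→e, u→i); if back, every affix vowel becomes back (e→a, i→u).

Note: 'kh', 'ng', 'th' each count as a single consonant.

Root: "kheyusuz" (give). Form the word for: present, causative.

kheyusuznthu

Attach voice causative -n (after consonant 'z') → kheyusuzn.
Attach tense present -thu → kheyusuznthu.
Vowel harmony: no change.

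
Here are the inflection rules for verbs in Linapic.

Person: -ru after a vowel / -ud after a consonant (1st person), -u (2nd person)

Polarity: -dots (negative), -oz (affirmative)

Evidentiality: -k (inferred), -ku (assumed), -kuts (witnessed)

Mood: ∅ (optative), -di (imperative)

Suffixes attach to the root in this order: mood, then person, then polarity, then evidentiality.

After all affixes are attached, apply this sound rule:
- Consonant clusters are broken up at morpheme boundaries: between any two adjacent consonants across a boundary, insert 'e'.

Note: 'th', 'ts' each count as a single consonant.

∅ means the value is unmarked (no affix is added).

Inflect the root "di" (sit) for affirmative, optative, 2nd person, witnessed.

diuozekuts

mood = optative: zero marking, form stays di.
Attach person 2nd person -u → diu.
Attach polarity affirmative -oz → diuoz.
Attach evidentiality witnessed -kuts → diuozkuts.
Apply epenthesis: diuozkuts → diuozekuts.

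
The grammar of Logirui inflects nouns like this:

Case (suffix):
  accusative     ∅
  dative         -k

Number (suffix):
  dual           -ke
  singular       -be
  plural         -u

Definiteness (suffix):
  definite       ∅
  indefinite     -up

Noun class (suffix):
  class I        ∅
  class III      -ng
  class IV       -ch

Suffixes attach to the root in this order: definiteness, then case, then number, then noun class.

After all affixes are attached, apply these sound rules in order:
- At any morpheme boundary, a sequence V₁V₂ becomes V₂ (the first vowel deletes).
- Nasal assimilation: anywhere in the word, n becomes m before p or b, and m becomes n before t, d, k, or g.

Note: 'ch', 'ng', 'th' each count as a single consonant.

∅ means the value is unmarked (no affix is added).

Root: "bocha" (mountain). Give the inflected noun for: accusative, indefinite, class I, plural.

Attach definiteness indefinite -up → bochaup.
case = accusative: zero marking, form stays bochaup.
Attach number plural -u → bochaupu.
noun class = class I: zero marking, form stays bochaupu.
Apply vowel deletion: bochaupu → bochupu.
Nasal assimilation: no change.

bochupu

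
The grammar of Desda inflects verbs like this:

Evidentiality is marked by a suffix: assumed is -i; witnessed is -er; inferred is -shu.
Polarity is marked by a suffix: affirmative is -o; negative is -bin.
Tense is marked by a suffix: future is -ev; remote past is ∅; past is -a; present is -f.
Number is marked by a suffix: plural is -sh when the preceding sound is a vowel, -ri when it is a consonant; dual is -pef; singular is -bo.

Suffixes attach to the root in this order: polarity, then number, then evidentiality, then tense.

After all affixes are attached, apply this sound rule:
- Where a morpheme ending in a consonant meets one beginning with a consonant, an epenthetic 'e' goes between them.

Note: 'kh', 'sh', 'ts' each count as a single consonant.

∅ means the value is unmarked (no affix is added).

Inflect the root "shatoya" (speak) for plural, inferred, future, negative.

shatoyabinerishuev

Attach polarity negative -bin → shatoyabin.
Attach number plural -ri (after consonant 'n') → shatoyabinri.
Attach evidentiality inferred -shu → shatoyabinrishu.
Attach tense future -ev → shatoyabinrishuev.
Apply epenthesis: shatoyabinrishuev → shatoyabinerishuev.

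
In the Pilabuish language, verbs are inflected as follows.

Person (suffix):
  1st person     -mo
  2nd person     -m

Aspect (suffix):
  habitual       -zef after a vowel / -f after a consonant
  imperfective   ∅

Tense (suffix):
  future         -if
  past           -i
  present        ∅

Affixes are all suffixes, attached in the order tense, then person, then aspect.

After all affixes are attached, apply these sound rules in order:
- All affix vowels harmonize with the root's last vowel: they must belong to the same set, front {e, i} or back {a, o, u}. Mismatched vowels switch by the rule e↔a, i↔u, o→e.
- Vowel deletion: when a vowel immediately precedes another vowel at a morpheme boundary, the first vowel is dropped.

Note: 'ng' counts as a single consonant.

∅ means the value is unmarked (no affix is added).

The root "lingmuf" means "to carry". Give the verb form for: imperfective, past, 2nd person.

lingmufum

Attach tense past -i → lingmufi.
Attach person 2nd person -m → lingmufim.
aspect = imperfective: zero marking, form stays lingmufim.
Apply vowel harmony: lingmufim → lingmufum.
Vowel deletion: no change.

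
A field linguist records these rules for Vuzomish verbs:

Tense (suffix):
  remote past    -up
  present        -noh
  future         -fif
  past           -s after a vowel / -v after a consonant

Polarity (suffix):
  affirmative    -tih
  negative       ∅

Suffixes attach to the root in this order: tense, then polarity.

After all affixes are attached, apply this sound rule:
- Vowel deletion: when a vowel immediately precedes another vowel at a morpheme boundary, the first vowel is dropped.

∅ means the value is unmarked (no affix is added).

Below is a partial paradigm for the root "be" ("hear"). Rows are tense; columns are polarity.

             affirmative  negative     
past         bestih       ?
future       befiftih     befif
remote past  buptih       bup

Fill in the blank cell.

Attach tense past -s (after vowel 'e') → bes.
polarity = negative: zero marking, form stays bes.
Vowel deletion: no change.

bes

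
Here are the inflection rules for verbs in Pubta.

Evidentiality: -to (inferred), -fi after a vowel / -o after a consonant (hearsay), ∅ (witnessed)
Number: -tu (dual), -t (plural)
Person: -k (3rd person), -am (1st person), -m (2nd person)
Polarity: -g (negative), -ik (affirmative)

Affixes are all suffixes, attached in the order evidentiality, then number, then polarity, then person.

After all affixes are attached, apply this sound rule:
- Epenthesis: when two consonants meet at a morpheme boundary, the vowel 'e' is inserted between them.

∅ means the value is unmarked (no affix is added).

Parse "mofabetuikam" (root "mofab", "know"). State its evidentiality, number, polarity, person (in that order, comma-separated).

witnessed, dual, affirmative, 1st person

Segment: mofab-tu-ik-am.
evidentiality: ∅ → witnessed.
number: -tu → dual.
polarity: -ik → affirmative.
person: -am → 1st person.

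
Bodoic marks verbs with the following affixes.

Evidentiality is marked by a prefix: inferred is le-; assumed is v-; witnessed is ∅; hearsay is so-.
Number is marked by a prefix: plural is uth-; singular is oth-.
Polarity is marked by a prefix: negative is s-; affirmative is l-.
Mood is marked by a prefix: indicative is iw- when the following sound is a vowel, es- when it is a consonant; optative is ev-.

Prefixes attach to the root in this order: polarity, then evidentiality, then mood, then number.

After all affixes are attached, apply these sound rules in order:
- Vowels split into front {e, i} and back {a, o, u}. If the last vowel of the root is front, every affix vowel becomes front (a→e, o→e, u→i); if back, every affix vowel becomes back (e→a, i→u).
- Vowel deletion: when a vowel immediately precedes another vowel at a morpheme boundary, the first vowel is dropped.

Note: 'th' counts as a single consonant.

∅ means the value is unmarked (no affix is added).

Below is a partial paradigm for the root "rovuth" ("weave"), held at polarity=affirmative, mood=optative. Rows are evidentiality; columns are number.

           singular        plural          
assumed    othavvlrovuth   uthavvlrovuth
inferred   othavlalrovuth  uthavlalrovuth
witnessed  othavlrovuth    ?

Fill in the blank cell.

uthavlrovuth

Attach polarity affirmative l- → lrovuth.
evidentiality = witnessed: zero marking, form stays lrovuth.
Attach mood optative ev- → evlrovuth.
Attach number plural uth- → uthevlrovuth.
Apply vowel harmony: uthevlrovuth → uthavlrovuth.
Vowel deletion: no change.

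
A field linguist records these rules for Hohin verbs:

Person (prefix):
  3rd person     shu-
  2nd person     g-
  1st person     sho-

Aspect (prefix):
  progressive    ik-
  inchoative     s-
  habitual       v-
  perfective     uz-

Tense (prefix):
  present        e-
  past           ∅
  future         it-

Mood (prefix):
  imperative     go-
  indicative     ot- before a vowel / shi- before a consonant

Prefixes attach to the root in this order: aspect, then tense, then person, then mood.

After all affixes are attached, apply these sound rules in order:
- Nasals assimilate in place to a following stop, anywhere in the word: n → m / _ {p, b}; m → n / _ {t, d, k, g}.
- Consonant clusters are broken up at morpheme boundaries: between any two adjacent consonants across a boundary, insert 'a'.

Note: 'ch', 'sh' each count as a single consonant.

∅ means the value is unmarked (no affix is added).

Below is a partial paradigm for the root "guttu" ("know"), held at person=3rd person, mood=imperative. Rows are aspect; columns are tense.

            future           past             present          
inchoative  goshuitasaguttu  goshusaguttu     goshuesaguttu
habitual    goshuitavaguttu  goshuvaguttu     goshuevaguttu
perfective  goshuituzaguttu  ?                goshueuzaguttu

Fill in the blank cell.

goshuuzaguttu

Attach aspect perfective uz- → uzguttu.
tense = past: zero marking, form stays uzguttu.
Attach person 3rd person shu- → shuuzguttu.
Attach mood imperative go- → goshuuzguttu.
Nasal assimilation: no change.
Apply epenthesis: goshuuzguttu → goshuuzaguttu.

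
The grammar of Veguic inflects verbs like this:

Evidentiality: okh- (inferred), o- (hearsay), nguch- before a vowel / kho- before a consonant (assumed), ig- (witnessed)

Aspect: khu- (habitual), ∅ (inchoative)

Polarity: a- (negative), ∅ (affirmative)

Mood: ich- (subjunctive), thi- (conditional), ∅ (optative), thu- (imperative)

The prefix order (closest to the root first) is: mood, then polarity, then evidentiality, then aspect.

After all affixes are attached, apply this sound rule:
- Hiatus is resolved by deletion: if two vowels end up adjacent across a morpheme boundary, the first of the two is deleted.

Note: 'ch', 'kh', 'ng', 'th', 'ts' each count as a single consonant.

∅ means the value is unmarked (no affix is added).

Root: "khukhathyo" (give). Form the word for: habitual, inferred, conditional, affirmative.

khokhthikhukhathyo

Attach mood conditional thi- → thikhukhathyo.
polarity = affirmative: zero marking, form stays thikhukhathyo.
Attach evidentiality inferred okh- → okhthikhukhathyo.
Attach aspect habitual khu- → khuokhthikhukhathyo.
Apply vowel deletion: khuokhthikhukhathyo → khokhthikhukhathyo.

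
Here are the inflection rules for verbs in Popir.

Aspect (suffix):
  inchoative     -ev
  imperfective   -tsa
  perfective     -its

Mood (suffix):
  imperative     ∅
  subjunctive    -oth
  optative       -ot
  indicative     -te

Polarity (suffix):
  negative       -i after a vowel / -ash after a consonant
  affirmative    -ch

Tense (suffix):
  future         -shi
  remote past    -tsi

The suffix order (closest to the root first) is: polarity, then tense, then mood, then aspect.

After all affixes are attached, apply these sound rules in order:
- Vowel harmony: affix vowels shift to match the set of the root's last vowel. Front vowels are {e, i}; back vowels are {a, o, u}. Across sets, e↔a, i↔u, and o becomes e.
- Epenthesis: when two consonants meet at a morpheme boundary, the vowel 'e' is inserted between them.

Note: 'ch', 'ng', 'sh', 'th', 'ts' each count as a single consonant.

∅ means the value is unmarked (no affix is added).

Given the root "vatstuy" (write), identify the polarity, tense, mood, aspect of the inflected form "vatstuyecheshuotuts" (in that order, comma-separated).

Segment: vatstuy-ch-shi-ot-its.
polarity: -ch → affirmative.
tense: -shi → future.
mood: -ot → optative.
aspect: -its → perfective.

affirmative, future, optative, perfective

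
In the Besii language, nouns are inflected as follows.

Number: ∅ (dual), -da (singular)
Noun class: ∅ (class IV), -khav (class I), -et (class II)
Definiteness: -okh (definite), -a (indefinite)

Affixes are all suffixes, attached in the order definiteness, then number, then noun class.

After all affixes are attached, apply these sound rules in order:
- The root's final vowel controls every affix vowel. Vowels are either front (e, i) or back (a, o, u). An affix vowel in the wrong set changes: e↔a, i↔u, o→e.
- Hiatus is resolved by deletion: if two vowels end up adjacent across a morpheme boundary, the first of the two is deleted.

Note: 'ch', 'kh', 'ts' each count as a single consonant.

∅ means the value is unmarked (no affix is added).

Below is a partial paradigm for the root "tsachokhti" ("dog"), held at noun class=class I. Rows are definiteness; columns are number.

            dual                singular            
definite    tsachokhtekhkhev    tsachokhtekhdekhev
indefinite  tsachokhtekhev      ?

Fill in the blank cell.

Attach definiteness indefinite -a → tsachokhtia.
Attach number singular -da → tsachokhtiada.
Attach noun class class I -khav → tsachokhtiadakhav.
Apply vowel harmony: tsachokhtiadakhav → tsachokhtiedekhev.
Apply vowel deletion: tsachokhtiedekhev → tsachokhtedekhev.

tsachokhtedekhev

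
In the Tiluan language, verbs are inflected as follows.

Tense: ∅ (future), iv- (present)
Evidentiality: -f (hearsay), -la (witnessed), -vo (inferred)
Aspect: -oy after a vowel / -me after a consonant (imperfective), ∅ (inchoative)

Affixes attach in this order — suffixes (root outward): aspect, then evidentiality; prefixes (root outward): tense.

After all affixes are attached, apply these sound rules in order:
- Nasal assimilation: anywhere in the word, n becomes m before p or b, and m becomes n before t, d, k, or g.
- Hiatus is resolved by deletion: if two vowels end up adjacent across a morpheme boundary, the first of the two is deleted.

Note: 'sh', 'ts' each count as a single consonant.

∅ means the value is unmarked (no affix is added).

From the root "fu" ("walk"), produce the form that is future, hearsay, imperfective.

foyf

tense = future: zero marking, form stays fu.
Attach aspect imperfective -oy (after vowel 'u') → fuoy.
Attach evidentiality hearsay -f → fuoyf.
Nasal assimilation: no change.
Apply vowel deletion: fuoyf → foyf.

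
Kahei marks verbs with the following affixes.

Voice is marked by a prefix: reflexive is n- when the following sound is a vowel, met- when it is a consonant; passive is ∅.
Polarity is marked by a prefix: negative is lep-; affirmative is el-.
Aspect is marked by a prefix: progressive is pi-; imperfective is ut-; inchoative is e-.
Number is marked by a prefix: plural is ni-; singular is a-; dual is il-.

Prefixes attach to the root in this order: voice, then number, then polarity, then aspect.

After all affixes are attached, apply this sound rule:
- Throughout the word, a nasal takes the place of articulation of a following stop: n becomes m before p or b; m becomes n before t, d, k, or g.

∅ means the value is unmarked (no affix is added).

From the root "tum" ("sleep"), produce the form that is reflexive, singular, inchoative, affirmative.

eelamettum

Attach voice reflexive met- (before consonant 't') → mettum.
Attach number singular a- → amettum.
Attach polarity affirmative el- → elamettum.
Attach aspect inchoative e- → eelamettum.
Nasal assimilation: no change.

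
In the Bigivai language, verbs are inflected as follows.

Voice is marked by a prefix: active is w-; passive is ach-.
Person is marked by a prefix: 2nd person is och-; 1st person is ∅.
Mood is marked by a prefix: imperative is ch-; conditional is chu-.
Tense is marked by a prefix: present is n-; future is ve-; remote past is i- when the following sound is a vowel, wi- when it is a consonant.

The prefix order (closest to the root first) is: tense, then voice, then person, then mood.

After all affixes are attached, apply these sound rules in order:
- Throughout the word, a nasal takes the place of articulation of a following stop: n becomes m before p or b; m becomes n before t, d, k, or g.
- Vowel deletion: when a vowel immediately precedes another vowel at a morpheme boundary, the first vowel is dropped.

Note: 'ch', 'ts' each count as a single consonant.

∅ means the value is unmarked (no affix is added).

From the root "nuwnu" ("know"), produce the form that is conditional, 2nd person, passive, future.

Attach tense future ve- → venuwnu.
Attach voice passive ach- → achvenuwnu.
Attach person 2nd person och- → ochachvenuwnu.
Attach mood conditional chu- → chuochachvenuwnu.
Nasal assimilation: no change.
Apply vowel deletion: chuochachvenuwnu → chochachvenuwnu.

chochachvenuwnu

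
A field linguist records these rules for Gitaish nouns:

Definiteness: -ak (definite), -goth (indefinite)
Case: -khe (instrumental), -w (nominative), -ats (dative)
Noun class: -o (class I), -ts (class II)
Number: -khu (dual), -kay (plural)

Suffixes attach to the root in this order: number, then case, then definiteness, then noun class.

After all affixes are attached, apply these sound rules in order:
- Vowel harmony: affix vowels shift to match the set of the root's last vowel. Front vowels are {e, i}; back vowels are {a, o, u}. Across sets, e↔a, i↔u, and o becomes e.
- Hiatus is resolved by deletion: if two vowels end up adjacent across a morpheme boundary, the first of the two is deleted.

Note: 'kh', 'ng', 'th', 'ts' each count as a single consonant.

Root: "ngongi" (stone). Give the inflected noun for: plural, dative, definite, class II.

Attach number plural -kay → ngongikay.
Attach case dative -ats → ngongikayats.
Attach definiteness definite -ak → ngongikayatsak.
Attach noun class class II -ts → ngongikayatsakts.
Apply vowel harmony: ngongikayatsakts → ngongikeyetsekts.
Vowel deletion: no change.

ngongikeyetsekts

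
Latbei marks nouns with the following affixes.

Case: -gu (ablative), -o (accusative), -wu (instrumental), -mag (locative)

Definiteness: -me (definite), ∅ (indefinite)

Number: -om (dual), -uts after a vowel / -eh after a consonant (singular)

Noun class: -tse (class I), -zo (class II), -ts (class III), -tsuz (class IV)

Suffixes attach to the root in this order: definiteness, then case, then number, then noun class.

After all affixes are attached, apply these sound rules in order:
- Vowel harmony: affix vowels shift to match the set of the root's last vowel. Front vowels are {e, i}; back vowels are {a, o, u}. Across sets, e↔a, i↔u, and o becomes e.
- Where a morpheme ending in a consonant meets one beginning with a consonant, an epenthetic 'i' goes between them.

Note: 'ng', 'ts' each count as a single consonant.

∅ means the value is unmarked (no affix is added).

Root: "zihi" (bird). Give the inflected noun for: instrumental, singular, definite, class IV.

zihimewiitsitsiz

Attach definiteness definite -me → zihime.
Attach case instrumental -wu → zihimewu.
Attach number singular -uts (after vowel 'u') → zihimewuuts.
Attach noun class class IV -tsuz → zihimewuutstsuz.
Apply vowel harmony: zihimewuutstsuz → zihimewiitstsiz.
Apply epenthesis: zihimewiitstsiz → zihimewiitsitsiz.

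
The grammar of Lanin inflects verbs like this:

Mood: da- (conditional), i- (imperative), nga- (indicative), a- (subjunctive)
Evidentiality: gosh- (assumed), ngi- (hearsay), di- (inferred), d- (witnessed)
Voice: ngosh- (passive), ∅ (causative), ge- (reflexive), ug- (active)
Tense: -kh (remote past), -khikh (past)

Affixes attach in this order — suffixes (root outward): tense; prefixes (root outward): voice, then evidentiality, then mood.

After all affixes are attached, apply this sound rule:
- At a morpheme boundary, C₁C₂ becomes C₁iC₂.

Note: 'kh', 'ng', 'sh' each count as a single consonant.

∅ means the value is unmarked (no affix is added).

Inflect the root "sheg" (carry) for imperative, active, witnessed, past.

Attach tense past -khikh → shegkhikh.
Attach voice active ug- → ugshegkhikh.
Attach evidentiality witnessed d- → dugshegkhikh.
Attach mood imperative i- → idugshegkhikh.
Apply epenthesis: idugshegkhikh → idugishegikhikh.

idugishegikhikh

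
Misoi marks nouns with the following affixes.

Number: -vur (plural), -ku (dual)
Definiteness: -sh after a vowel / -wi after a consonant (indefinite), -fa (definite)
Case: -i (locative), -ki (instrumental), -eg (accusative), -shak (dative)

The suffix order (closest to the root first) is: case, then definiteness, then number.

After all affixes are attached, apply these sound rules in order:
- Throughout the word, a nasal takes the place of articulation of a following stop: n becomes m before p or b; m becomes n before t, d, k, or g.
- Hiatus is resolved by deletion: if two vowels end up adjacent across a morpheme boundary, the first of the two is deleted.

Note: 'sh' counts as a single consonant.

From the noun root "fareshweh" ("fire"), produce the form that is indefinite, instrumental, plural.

Attach case instrumental -ki → fareshwehki.
Attach definiteness indefinite -sh (after vowel 'i') → fareshwehkish.
Attach number plural -vur → fareshwehkishvur.
Nasal assimilation: no change.
Vowel deletion: no change.

fareshwehkishvur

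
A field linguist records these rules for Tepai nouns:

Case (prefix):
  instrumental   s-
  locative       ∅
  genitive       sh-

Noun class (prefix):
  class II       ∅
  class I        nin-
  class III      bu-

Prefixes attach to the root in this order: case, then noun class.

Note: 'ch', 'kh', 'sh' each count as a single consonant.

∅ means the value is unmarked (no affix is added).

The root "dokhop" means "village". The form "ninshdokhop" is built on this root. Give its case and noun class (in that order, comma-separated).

Segment: nin-sh-dokhop.
case: sh- → genitive.
noun class: nin- → class I.

genitive, class I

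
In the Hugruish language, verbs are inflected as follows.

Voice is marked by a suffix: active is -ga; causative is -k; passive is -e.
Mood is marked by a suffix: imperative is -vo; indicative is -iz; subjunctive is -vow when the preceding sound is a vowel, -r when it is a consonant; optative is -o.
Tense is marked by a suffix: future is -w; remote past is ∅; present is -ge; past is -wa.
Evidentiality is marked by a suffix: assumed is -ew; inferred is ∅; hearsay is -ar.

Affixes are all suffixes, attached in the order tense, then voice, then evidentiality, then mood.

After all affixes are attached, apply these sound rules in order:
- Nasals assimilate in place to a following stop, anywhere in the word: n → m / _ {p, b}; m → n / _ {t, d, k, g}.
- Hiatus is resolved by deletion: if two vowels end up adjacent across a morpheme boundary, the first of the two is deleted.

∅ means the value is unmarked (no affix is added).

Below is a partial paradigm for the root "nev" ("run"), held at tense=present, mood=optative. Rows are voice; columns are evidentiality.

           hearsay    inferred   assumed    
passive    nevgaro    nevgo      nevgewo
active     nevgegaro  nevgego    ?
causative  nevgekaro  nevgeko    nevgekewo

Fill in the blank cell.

Attach tense present -ge → nevge.
Attach voice active -ga → nevgega.
Attach evidentiality assumed -ew → nevgegaew.
Attach mood optative -o → nevgegaewo.
Nasal assimilation: no change.
Apply vowel deletion: nevgegaewo → nevgegewo.

nevgegewo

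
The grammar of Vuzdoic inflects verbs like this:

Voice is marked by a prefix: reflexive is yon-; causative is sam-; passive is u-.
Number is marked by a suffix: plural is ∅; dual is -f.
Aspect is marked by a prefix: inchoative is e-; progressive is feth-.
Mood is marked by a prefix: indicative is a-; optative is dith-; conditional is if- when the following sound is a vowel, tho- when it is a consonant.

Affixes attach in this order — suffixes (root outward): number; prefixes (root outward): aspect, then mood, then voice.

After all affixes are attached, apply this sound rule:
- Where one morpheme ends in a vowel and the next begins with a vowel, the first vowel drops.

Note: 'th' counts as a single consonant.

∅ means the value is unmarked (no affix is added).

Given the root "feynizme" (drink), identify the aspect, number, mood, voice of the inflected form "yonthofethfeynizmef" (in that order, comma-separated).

progressive, dual, conditional, reflexive

Segment: yon-tho-feth-feynizme-f.
aspect: feth- → progressive.
number: -f → dual.
mood: if/tho- → conditional.
voice: yon- → reflexive.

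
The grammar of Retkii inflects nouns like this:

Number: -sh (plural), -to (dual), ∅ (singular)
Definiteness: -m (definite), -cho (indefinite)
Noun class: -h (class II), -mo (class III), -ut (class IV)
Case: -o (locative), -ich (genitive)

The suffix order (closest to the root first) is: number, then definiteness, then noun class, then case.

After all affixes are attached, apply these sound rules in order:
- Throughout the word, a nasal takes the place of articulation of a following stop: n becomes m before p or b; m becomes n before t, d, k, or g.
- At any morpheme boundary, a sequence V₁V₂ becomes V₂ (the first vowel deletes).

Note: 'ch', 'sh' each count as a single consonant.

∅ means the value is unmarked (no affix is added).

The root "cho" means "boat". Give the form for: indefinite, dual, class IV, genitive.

chotochutich

Attach number dual -to → choto.
Attach definiteness indefinite -cho → chotocho.
Attach noun class class IV -ut → chotochout.
Attach case genitive -ich → chotochoutich.
Nasal assimilation: no change.
Apply vowel deletion: chotochoutich → chotochutich.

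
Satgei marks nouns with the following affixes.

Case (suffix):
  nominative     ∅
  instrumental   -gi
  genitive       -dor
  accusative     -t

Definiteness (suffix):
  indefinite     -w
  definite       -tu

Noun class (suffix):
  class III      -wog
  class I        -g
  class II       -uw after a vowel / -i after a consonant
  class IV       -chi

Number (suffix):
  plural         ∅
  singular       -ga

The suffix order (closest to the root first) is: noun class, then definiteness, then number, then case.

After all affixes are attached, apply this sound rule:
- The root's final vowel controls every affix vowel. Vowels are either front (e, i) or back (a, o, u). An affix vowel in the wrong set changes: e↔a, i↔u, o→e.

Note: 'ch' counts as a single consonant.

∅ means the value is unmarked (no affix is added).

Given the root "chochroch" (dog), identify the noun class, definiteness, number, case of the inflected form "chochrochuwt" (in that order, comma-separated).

class II, indefinite, plural, accusative

Segment: chochroch-i-w-t.
noun class: -uw/i → class II.
definiteness: -w → indefinite.
number: ∅ → plural.
case: -t → accusative.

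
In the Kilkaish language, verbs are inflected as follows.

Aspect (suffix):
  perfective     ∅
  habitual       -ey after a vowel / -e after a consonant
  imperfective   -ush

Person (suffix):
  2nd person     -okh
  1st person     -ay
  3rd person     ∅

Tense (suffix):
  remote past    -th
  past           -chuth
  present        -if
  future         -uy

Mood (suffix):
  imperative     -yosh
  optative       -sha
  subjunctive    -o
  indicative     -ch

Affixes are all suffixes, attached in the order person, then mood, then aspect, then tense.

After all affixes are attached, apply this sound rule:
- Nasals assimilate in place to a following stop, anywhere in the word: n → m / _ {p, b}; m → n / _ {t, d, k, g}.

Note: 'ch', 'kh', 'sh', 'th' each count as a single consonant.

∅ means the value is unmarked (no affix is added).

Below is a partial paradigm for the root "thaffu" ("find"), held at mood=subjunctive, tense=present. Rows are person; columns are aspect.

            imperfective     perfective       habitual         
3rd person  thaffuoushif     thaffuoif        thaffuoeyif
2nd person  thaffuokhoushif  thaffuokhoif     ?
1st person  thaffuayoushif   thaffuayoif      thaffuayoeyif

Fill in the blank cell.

thaffuokhoeyif

Attach person 2nd person -okh → thaffuokh.
Attach mood subjunctive -o → thaffuokho.
Attach aspect habitual -ey (after vowel 'o') → thaffuokhoey.
Attach tense present -if → thaffuokhoeyif.
Nasal assimilation: no change.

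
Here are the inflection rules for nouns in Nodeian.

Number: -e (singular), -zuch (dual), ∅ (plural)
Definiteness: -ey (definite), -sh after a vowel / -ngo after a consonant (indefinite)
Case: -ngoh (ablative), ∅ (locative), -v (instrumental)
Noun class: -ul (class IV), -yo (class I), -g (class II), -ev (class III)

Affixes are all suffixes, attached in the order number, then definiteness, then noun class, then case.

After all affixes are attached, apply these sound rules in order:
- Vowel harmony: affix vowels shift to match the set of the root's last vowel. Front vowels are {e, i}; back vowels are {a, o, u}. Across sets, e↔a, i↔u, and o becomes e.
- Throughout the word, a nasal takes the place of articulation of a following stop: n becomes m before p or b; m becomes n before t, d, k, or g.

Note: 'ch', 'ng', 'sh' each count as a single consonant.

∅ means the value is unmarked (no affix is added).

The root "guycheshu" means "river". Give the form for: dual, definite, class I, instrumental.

Attach number dual -zuch → guycheshuzuch.
Attach definiteness definite -ey → guycheshuzuchey.
Attach noun class class I -yo → guycheshuzucheyyo.
Attach case instrumental -v → guycheshuzucheyyov.
Apply vowel harmony: guycheshuzucheyyov → guycheshuzuchayyov.
Nasal assimilation: no change.

guycheshuzuchayyov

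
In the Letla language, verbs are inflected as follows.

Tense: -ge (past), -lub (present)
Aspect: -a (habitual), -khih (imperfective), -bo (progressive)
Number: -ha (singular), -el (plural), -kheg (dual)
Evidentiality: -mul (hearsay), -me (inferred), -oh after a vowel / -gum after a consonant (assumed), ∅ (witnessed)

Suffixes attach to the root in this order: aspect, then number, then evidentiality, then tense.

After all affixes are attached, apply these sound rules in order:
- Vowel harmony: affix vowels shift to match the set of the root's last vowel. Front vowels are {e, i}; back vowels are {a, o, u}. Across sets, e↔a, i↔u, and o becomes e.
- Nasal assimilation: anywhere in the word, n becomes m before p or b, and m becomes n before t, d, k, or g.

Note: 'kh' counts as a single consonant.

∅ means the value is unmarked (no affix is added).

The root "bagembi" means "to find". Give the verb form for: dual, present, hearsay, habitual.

bagembiekhegmillib

Attach aspect habitual -a → bagembia.
Attach number dual -kheg → bagembiakheg.
Attach evidentiality hearsay -mul → bagembiakhegmul.
Attach tense present -lub → bagembiakhegmullub.
Apply vowel harmony: bagembiakhegmullub → bagembiekhegmillib.
Nasal assimilation: no change.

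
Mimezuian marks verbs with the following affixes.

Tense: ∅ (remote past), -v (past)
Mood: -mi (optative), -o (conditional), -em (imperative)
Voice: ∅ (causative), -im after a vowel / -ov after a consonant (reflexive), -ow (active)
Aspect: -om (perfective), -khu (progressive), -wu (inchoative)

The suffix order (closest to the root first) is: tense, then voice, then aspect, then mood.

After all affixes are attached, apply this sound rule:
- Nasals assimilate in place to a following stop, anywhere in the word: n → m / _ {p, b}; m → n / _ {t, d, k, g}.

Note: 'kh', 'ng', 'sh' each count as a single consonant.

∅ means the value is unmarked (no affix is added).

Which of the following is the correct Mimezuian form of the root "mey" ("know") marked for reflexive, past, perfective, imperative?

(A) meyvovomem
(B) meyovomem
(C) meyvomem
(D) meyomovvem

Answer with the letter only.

A

Attach tense past -v → meyv.
Attach voice reflexive -ov (after consonant 'v') → meyvov.
Attach aspect perfective -om → meyvovom.
Attach mood imperative -em → meyvovomem.
Nasal assimilation: no change.
So the correct form is meyvovomem, option (A).
(D) meyomovvem is wrong: it has the affixes in the wrong order.
(B) meyovomem is wrong: it uses remote past instead of past for tense.
(C) meyvomem is wrong: it uses causative instead of reflexive for voice.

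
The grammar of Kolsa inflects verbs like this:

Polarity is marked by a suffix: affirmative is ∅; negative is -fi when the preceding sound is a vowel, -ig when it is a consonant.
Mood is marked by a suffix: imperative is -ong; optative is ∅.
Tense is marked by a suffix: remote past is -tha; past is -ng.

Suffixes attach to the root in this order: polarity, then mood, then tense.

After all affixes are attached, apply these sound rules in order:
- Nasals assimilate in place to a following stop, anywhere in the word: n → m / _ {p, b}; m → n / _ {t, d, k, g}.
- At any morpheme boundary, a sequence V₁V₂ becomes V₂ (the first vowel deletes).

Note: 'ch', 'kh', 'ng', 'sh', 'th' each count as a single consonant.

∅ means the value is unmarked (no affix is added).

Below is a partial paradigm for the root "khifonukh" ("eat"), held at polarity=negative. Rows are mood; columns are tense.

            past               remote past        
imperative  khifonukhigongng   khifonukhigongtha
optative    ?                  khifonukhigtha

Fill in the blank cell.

khifonukhigng

Attach polarity negative -ig (after consonant 'kh') → khifonukhig.
mood = optative: zero marking, form stays khifonukhig.
Attach tense past -ng → khifonukhigng.
Nasal assimilation: no change.
Vowel deletion: no change.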